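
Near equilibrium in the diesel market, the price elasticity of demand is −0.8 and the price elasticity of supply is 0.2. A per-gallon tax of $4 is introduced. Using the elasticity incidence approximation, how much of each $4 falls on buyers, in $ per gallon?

Buyers bear ≈ $0.8 per gallon.

Incidence ratio: buyers' share ≈ εs / (εs + |εd|) = 0.2 / (0.2 + 0.8) = 0.2.
So buyers bear ≈ 0.2 × $4 = $0.8; producers bear $3.2.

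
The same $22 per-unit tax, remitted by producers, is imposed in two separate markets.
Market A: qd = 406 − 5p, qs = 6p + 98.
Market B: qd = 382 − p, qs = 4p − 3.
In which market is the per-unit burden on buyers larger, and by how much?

Market A: pre-tax p* = $28, q* = 266; post-tax q = 206; per-unit burden on buyers = $12.
Market B: pre-tax p* = $77, q* = 305; post-tax q = 287.4; per-unit burden on buyers = $17.6.
Difference: $12 vs $17.6 → market B is larger by $5.6.

Market B, by $5.6.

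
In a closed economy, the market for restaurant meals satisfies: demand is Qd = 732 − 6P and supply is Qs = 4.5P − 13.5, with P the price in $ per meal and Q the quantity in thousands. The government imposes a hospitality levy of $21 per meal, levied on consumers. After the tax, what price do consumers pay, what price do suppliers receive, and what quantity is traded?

Without the tax, 732 − 6P = 4.5P − 13.5 gives 10.5P = 745.5, so P* = $71 and Q* = 306.
With the tax collected from consumers, demand (in seller-price terms) shifts: Qd = 732 − 6(P + 21).
New equilibrium: consumers pay $80, suppliers receive $59, Q = 252. (Wedge: Pb − Ps = 21.)
The less price-elastic side of the market bears the larger share of a per-unit tax.

Consumers pay $80; suppliers receive $59; quantity = 252.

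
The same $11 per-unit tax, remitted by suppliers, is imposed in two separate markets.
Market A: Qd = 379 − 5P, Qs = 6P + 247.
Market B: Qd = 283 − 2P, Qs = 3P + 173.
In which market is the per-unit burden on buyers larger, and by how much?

Market B, by $0.6.

Market A: pre-tax P* = $12, Q* = 319; post-tax Q = 289; per-unit burden on buyers = $6.
Market B: pre-tax P* = $22, Q* = 239; post-tax Q = 225.8; per-unit burden on buyers = $6.6.
Difference: $6 vs $6.6 → market B is larger by $0.6.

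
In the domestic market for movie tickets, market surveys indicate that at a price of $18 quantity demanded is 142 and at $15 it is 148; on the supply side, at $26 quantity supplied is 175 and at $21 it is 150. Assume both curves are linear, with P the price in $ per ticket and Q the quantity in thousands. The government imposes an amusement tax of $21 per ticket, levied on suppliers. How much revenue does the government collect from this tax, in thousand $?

Demand slope: (148 − 142)/(15 − 18) = -2, so Qd = 178 − 2P.
Supply slope: (150 − 175)/(21 − 26) = 5, so Qs = 5P + 45.
Without the tax, 178 − 2P = 5P + 45 gives 7P = 133, so P* = $19 and Q* = 140.
With the tax collected from suppliers, supply shifts: Qs = 5(P − 21) + 45.
New equilibrium: consumers pay $34, suppliers receive $13, Q = 110. (Wedge: Pb − Ps = 21.)
Revenue = t · Q = 21 · 110 = $2310.

Tax revenue = $2310 thousand.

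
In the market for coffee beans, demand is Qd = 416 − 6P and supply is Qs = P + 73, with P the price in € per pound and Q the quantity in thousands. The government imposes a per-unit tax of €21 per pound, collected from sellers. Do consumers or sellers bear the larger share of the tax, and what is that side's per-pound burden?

Before the tax: set 416 − 6P = P + 73 → P* = €49, Q* = 122.
With the tax collected from sellers, supply shifts: Qs = (P − 21) + 73.
New equilibrium: consumers pay €52, sellers receive €31, Q = 104. (Wedge: Pb − Ps = 21.)
Per-pound burden: consumers €3, sellers €18.
Sellers take the larger share because supply is less price-elastic here (demand slope 6 vs supply slope 1).
The less price-elastic side of the market bears the larger share of a per-unit tax.

Sellers bear the larger share: €18 per pound.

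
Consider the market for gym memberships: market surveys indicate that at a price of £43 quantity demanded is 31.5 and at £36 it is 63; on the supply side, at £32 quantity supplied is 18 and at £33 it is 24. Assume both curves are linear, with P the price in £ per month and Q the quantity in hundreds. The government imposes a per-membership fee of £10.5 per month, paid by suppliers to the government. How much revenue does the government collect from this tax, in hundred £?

Tax revenue = £283.5 hundred.

Demand slope: (63 − 31.5)/(36 − 43) = -4.5, so Qd = 225 − 4.5P.
Supply slope: (24 − 18)/(33 − 32) = 6, so Qs = 6P − 174.
Before the tax: set 225 − 4.5P = 6P − 174 → P* = £38, Q* = 54.
With the tax collected from suppliers, supply shifts: Qs = 6(P − 10.5) − 174.
Solving gives Q = 27 with consumers paying £44 and suppliers receiving £33.5 (the £10.5 wedge).
Revenue = t · Q = 10.5 · 27 = £283.5.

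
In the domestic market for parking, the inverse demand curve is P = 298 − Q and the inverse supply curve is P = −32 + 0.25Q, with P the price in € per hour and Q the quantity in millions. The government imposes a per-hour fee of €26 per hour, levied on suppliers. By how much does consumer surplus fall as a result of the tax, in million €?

Consumer surplus falls by €5274.88 million.

Rewrite in direct form: Qd = 298 − P and Qs = 4P + 128.
Without the tax, 298 − P = 4P + 128 gives 5P = 170, so P* = €34 and Q* = 264.
With the tax collected from suppliers, supply shifts: Qs = 4(P − 26) + 128.
Solving gives Q = 243.2 with buyers paying €54.8 and suppliers receiving €28.8 (the €26 wedge).
ΔCS is the trapezoid between Q = 243.2 and Q = 264 of height €20.8: ½ · (264 + 243.2) · 20.8 = €5274.88.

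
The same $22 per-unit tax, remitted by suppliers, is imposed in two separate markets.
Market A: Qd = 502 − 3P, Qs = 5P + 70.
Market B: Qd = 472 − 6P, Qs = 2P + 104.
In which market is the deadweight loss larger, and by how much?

Market A, by $90.75.

Market A: pre-tax P* = $54, Q* = 340; post-tax Q = 298.75; deadweight loss = $453.75.
Market B: pre-tax P* = $46, Q* = 196; post-tax Q = 163; deadweight loss = $363.
Difference: $453.75 vs $363 → market A is larger by $90.75.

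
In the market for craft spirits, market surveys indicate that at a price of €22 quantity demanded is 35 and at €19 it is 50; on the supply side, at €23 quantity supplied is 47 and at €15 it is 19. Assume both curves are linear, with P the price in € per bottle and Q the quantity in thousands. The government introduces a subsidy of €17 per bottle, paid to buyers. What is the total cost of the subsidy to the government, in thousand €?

Government outlay = €1275 thousand.

Demand slope: (50 − 35)/(19 − 22) = -5, so Qd = 145 − 5P.
Supply slope: (19 − 47)/(15 − 23) = 3.5, so Qs = 3.5P − 33.5.
Before the subsidy: set 145 − 5P = 3.5P − 33.5 → P* = €21, Q* = 40.
With a per-unit subsidy paid to buyers, each effectively pays P − 17, so demand becomes Qd = 145 − 5(P − 17).
New equilibrium: buyers pay €14, producers receive €31, Q = 75. (Wedge: Pb − Ps = −17.)
Outlay = t · Q = 17 · 75 = €1275.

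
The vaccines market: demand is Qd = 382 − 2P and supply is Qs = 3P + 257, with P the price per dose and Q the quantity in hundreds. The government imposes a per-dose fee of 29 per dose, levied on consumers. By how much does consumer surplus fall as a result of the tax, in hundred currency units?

Without the tax, 382 − 2P = 3P + 257 gives 5P = 125, so P* = 25 and Q* = 332.
With the tax collected from consumers, demand (in seller-price terms) shifts: Qd = 382 − 2(P + 29).
New equilibrium: consumers pay 42.4, suppliers receive 13.4, Q = 297.2. (Wedge: Pb − Ps = 29.)
ΔCS is the trapezoid between Q = 297.2 and Q = 332 of height 17.4: ½ · (332 + 297.2) · 17.4 = 5474.04.

Consumer surplus falls by 5474.04 hundred.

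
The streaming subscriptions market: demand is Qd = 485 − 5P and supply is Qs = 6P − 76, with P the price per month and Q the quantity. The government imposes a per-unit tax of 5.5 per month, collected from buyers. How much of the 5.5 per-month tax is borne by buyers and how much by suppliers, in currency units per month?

Before the tax: set 485 − 5P = 6P − 76 → P* = 51, Q* = 230.
With the tax collected from buyers, demand (in seller-price terms) shifts: Qd = 485 − 5(P + 5.5).
Solving gives Q = 215 with buyers paying 54 and suppliers receiving 48.5 (the 5.5 wedge).
Burden on buyers: 3; on suppliers: 2.5. (They sum to 5.5.)
The less price-elastic side of the market bears the larger share of a per-unit tax.

Buyers bear 3 per month; suppliers bear 2.5 per month.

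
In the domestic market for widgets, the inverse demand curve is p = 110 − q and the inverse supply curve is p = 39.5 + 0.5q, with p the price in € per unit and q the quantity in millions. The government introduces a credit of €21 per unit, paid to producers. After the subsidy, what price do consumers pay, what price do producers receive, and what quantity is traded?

Inverting to q(p) form: qd = 110 − p; qs = 2p − 79.
Before the subsidy: set 110 − p = 2p − 79 → p* = €63, q* = 47.
With a per-unit subsidy paid to producers, each receives p + 21 per unit sold, so supply becomes qs = 2(p + 21) − 79.
Solving gives q = 61 with consumers paying €49 and producers receiving €70 (the €21 wedge).

Consumers pay €49; producers receive €70; quantity = 61.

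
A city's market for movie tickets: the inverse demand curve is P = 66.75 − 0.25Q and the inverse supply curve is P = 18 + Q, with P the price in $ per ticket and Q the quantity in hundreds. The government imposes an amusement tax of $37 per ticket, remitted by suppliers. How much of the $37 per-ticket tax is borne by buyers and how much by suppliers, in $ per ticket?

Buyers bear $7.4 per ticket; suppliers bear $29.6 per ticket.

Rewrite in direct form: Qd = 267 − 4P and Qs = P − 18.
Before the tax: set 267 − 4P = P − 18 → P* = $57, Q* = 39.
With the tax collected from suppliers, supply shifts: Qs = (P − 37) − 18.
New equilibrium: buyers pay $64.4, suppliers receive $27.4, Q = 9.4. (Wedge: Pb − Ps = 37.)
Burden on buyers: $7.4; on suppliers: $29.6. (They sum to $37.)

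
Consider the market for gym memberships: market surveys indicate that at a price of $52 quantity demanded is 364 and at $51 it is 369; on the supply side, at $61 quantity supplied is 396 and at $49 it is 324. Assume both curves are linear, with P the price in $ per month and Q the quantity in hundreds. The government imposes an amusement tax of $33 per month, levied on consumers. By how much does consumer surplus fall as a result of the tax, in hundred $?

Demand slope: (369 − 364)/(51 − 52) = -5, so Qd = 624 − 5P.
Supply slope: (324 − 396)/(49 − 61) = 6, so Qs = 6P + 30.
Before the tax: set 624 − 5P = 6P + 30 → P* = $54, Q* = 354.
With the tax collected from consumers, demand (in seller-price terms) shifts: Qd = 624 − 5(P + 33).
Solving gives Q = 264 with consumers paying $72 and producers receiving $39 (the $33 wedge).
ΔCS is the trapezoid between Q = 264 and Q = 354 of height $18: ½ · (354 + 264) · 18 = $5562.

Consumer surplus falls by $5562 hundred.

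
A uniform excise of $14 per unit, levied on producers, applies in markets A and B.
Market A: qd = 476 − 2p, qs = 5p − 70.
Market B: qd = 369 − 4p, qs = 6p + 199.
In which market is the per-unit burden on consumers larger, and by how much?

Market A: pre-tax p* = $78, q* = 320; post-tax q = 300; per-unit burden on consumers = $10.
Market B: pre-tax p* = $17, q* = 301; post-tax q = 267.4; per-unit burden on consumers = $8.4.
Difference: $10 vs $8.4 → market A is larger by $1.6.

Market A, by $1.6.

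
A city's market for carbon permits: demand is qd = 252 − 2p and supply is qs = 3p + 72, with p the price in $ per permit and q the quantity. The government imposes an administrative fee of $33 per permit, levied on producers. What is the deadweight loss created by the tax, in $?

Deadweight loss = $653.4.

Before the tax: set 252 − 2p = 3p + 72 → p* = $36, q* = 180.
With the tax collected from producers, supply shifts: qs = 3(p − 33) + 72.
New equilibrium: buyers pay $55.8, producers receive $22.8, q = 140.4. (Wedge: pb − ps = 33.)
Quantity falls by |ΔQ| = |180 − 140.4| = 39.6.
DWL = ½ · t · |ΔQ| = ½ · 33 · 39.6 = $653.4.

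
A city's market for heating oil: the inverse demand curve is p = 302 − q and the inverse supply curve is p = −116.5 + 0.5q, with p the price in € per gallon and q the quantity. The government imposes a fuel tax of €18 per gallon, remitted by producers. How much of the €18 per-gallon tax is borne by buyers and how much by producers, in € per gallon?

Buyers bear €12 per gallon; producers bear €6 per gallon.

Inverting to q(p) form: qd = 302 − p; qs = 2p + 233.
Before the tax: set 302 − p = 2p + 233 → p* = €23, q* = 279.
With the tax collected from producers, supply shifts: qs = 2(p − 18) + 233.
New equilibrium: buyers pay €35, producers receive €17, q = 267. (Wedge: pb − ps = 18.)
Burden on buyers: €12; on producers: €6. (They sum to €18.)
The less price-elastic side of the market bears the larger share of a per-unit tax.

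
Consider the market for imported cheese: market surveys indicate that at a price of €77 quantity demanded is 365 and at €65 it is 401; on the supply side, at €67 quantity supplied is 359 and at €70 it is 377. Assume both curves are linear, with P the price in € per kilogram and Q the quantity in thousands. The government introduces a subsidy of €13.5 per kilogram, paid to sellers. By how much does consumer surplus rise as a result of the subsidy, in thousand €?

Consumer surplus rises by €3568.5 thousand.

Demand slope: (401 − 365)/(65 − 77) = -3, so Qd = 596 − 3P.
Supply slope: (377 − 359)/(70 − 67) = 6, so Qs = 6P − 43.
Without the subsidy, 596 − 3P = 6P − 43 gives 9P = 639, so P* = €71 and Q* = 383.
With a per-unit subsidy paid to sellers, each receives P + 13.5 per unit sold, so supply becomes Qs = 6(P + 13.5) − 43.
New equilibrium: buyers pay €62, sellers receive €75.5, Q = 410. (Wedge: Pb − Ps = −13.5.)
ΔCS is the trapezoid between Q = 410 and Q = 383 of height €9: ½ · (383 + 410) · 9 = €3568.5.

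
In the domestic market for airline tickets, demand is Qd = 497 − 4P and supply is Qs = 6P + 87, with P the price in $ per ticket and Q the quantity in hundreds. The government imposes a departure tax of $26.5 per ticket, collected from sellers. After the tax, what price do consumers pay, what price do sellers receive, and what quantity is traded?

Before the tax: set 497 − 4P = 6P + 87 → P* = $41, Q* = 333.
With the tax collected from sellers, supply shifts: Qs = 6(P − 26.5) + 87.
New equilibrium: consumers pay $56.9, sellers receive $30.4, Q = 269.4. (Wedge: Pb − Ps = 26.5.)
The less price-elastic side of the market bears the larger share of a per-unit tax.

Consumers pay $56.9; sellers receive $30.4; quantity = 269.4.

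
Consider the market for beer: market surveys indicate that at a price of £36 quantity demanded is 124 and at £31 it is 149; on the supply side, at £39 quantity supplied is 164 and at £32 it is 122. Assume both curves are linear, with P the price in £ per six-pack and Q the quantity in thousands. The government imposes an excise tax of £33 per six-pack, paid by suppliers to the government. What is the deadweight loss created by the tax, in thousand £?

Deadweight loss = £1485 thousand.

Demand slope: (149 − 124)/(31 − 36) = -5, so Qd = 304 − 5P.
Supply slope: (122 − 164)/(32 − 39) = 6, so Qs = 6P − 70.
Before the tax: set 304 − 5P = 6P − 70 → P* = £34, Q* = 134.
With the tax collected from suppliers, supply shifts: Qs = 6(P − 33) − 70.
Solving gives Q = 44 with buyers paying £52 and suppliers receiving £19 (the £33 wedge).
Quantity falls by |ΔQ| = |134 − 44| = 90.
DWL = ½ · t · |ΔQ| = ½ · 33 · 90 = £1485.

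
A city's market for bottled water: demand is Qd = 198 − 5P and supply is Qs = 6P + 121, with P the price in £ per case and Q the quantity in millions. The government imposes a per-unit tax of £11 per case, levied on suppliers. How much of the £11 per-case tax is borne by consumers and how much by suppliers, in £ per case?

Consumers bear £6 per case; suppliers bear £5 per case.

Before the tax: set 198 − 5P = 6P + 121 → P* = £7, Q* = 163.
With the tax collected from suppliers, supply shifts: Qs = 6(P − 11) + 121.
New equilibrium: consumers pay £13, suppliers receive £2, Q = 133. (Wedge: Pb − Ps = 11.)
Burden on consumers: £6; on suppliers: £5. (They sum to £11.)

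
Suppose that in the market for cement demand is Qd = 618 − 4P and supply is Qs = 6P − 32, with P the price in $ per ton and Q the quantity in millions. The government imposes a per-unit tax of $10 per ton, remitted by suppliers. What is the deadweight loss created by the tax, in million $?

Deadweight loss = $120 million.

Before the tax: set 618 − 4P = 6P − 32 → P* = $65, Q* = 358.
With the tax collected from suppliers, supply shifts: Qs = 6(P − 10) − 32.
Solving gives Q = 334 with buyers paying $71 and suppliers receiving $61 (the $10 wedge).
Quantity falls by |ΔQ| = |358 − 334| = 24.
DWL = ½ · t · |ΔQ| = ½ · 10 · 24 = $120.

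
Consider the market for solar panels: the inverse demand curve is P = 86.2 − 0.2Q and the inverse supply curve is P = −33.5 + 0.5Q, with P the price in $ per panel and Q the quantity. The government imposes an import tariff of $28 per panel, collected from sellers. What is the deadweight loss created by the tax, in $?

Rewrite in direct form: Qd = 431 − 5P and Qs = 2P + 67.
Without the tax, 431 − 5P = 2P + 67 gives 7P = 364, so P* = $52 and Q* = 171.
With the tax collected from sellers, supply shifts: Qs = 2(P − 28) + 67.
Solving gives Q = 131 with consumers paying $60 and sellers receiving $32 (the $28 wedge).
Quantity falls by |ΔQ| = |171 − 131| = 40.
DWL = ½ · t · |ΔQ| = ½ · 28 · 40 = $560.

Deadweight loss = $560.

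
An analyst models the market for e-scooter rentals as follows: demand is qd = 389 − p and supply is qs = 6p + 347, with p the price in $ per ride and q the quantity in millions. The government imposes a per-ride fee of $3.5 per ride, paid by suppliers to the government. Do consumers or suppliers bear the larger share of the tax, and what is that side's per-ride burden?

Consumers bear the larger share: $3 per ride.

Without the tax, 389 − p = 6p + 347 gives 7p = 42, so p* = $6 and q* = 383.
With the tax collected from suppliers, supply shifts: qs = 6(p − 3.5) + 347.
Solving gives q = 380 with consumers paying $9 and suppliers receiving $5.5 (the $3.5 wedge).
Per-ride burden: consumers $3, suppliers $0.5.
Consumers take the larger share because demand is less price-elastic here (demand slope 1 vs supply slope 6).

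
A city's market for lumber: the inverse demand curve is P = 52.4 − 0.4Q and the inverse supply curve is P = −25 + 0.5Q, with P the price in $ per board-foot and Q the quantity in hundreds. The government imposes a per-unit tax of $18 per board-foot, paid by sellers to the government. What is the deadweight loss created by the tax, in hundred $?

Inverting to Q(P) form: Qd = 131 − 2.5P; Qs = 2P + 50.
Without the tax, 131 − 2.5P = 2P + 50 gives 4.5P = 81, so P* = $18 and Q* = 86.
With the tax collected from sellers, supply shifts: Qs = 2(P − 18) + 50.
Solving gives Q = 66 with buyers paying $26 and sellers receiving $8 (the $18 wedge).
Quantity falls by |ΔQ| = |86 − 66| = 20.
DWL = ½ · t · |ΔQ| = ½ · 18 · 20 = $180.

Deadweight loss = $180 hundred.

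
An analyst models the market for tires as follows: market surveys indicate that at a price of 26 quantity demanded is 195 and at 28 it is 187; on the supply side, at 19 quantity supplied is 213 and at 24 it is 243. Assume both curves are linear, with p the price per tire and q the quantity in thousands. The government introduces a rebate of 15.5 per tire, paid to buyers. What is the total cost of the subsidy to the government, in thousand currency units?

Government outlay = 3971.1 thousand.

Demand slope: (187 − 195)/(28 − 26) = -4, so qd = 299 − 4p.
Supply slope: (243 − 213)/(24 − 19) = 6, so qs = 6p + 99.
Before the subsidy: set 299 − 4p = 6p + 99 → p* = 20, q* = 219.
With a per-unit subsidy paid to buyers, each effectively pays p − 15.5, so demand becomes qd = 299 − 4(p − 15.5).
New equilibrium: buyers pay 10.7, sellers receive 26.2, q = 256.2. (Wedge: pb − ps = −15.5.)
Outlay = t · Q = 15.5 · 256.2 = 3971.1.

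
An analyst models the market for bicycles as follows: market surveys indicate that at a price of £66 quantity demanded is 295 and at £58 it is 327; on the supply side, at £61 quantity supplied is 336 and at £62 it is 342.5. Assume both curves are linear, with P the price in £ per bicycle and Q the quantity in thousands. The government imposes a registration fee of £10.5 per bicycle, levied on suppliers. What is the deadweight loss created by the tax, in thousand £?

Demand slope: (327 − 295)/(58 − 66) = -4, so Qd = 559 − 4P.
Supply slope: (342.5 − 336)/(62 − 61) = 6.5, so Qs = 6.5P − 60.5.
Before the tax: set 559 − 4P = 6.5P − 60.5 → P* = £59, Q* = 323.
With the tax collected from suppliers, supply shifts: Qs = 6.5(P − 10.5) − 60.5.
New equilibrium: buyers pay £65.5, suppliers receive £55, Q = 297. (Wedge: Pb − Ps = 10.5.)
Quantity falls by |ΔQ| = |323 − 297| = 26.
DWL = ½ · t · |ΔQ| = ½ · 10.5 · 26 = £136.5.

Deadweight loss = £136.5 thousand.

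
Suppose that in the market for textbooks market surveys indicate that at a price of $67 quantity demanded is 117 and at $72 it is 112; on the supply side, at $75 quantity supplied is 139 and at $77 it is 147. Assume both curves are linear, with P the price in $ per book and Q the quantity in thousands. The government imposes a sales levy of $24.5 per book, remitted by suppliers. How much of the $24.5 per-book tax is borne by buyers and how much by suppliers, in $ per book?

Demand slope: (112 − 117)/(72 − 67) = -1, so Qd = 184 − P.
Supply slope: (147 − 139)/(77 − 75) = 4, so Qs = 4P − 161.
Without the tax, 184 − P = 4P − 161 gives 5P = 345, so P* = $69 and Q* = 115.
With the tax collected from suppliers, supply shifts: Qs = 4(P − 24.5) − 161.
Solving gives Q = 95.4 with buyers paying $88.6 and suppliers receiving $64.1 (the $24.5 wedge).
Burden on buyers: $19.6; on suppliers: $4.9. (They sum to $24.5.)
The less price-elastic side of the market bears the larger share of a per-unit tax.

Buyers bear $19.6 per book; suppliers bear $4.9 per book.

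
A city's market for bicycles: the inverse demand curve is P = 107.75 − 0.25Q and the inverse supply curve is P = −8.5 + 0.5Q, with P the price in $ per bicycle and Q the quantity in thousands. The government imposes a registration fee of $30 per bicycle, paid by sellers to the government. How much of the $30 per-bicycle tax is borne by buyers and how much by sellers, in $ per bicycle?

Buyers bear $10 per bicycle; sellers bear $20 per bicycle.

Inverting to Q(P) form: Qd = 431 − 4P; Qs = 2P + 17.
Before the tax: set 431 − 4P = 2P + 17 → P* = $69, Q* = 155.
With the tax collected from sellers, supply shifts: Qs = 2(P − 30) + 17.
Solving gives Q = 115 with buyers paying $79 and sellers receiving $49 (the $30 wedge).
Burden on buyers: $10; on sellers: $20. (They sum to $30.)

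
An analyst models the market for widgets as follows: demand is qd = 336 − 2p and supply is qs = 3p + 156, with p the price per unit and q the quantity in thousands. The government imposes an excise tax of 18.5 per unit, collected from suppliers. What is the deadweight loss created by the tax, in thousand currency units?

Deadweight loss = 205.35 thousand.

Without the tax, 336 − 2p = 3p + 156 gives 5p = 180, so p* = 36 and q* = 264.
With the tax collected from suppliers, supply shifts: qs = 3(p − 18.5) + 156.
Solving gives q = 241.8 with buyers paying 47.1 and suppliers receiving 28.6 (the 18.5 wedge).
Quantity falls by |ΔQ| = |264 − 241.8| = 22.2.
DWL = ½ · t · |ΔQ| = ½ · 18.5 · 22.2 = 205.35.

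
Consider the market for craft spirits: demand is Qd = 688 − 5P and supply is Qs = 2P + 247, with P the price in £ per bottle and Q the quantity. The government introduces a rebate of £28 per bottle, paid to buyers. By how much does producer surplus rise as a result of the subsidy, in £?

Producer surplus rises by £7860.

Before the subsidy: set 688 − 5P = 2P + 247 → P* = £63, Q* = 373.
With a per-unit subsidy paid to buyers, each effectively pays P − 28, so demand becomes Qd = 688 − 5(P − 28).
Solving gives Q = 413 with buyers paying £55 and suppliers receiving £83 (the £28 wedge).
ΔPS is the trapezoid between Q = 413 and Q = 373 of height £20: ½ · (373 + 413) · 20 = £7860.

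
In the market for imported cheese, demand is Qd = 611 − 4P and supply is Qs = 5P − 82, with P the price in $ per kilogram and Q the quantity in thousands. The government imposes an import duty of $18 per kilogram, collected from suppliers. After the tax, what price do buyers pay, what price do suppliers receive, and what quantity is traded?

Buyers pay $87; suppliers receive $69; quantity = 263.

Without the tax, 611 − 4P = 5P − 82 gives 9P = 693, so P* = $77 and Q* = 303.
With the tax collected from suppliers, supply shifts: Qs = 5(P − 18) − 82.
Solving gives Q = 263 with buyers paying $87 and suppliers receiving $69 (the $18 wedge).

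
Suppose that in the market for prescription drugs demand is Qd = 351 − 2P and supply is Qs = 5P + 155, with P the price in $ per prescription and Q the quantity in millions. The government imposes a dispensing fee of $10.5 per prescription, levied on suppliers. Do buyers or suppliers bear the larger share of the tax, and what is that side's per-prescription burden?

Before the tax: set 351 − 2P = 5P + 155 → P* = $28, Q* = 295.
With the tax collected from suppliers, supply shifts: Qs = 5(P − 10.5) + 155.
Solving gives Q = 280 with buyers paying $35.5 and suppliers receiving $25 (the $10.5 wedge).
Per-prescription burden: buyers $7.5, suppliers $3.
Buyers take the larger share because demand is less price-elastic here (demand slope 2 vs supply slope 5).

Buyers bear the larger share: $7.5 per prescription.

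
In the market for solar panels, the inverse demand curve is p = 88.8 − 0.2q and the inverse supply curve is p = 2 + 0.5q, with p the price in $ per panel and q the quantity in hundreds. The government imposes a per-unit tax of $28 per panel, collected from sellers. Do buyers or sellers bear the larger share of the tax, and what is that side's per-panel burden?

Inverting to q(p) form: qd = 444 − 5p; qs = 2p − 4.
Before the tax: set 444 − 5p = 2p − 4 → p* = $64, q* = 124.
With the tax collected from sellers, supply shifts: qs = 2(p − 28) − 4.
New equilibrium: buyers pay $72, sellers receive $44, q = 84. (Wedge: pb − ps = 28.)
Per-panel burden: buyers $8, sellers $20.
Sellers take the larger share because supply is less price-elastic here (demand slope 5 vs supply slope 2).

Sellers bear the larger share: $20 per panel.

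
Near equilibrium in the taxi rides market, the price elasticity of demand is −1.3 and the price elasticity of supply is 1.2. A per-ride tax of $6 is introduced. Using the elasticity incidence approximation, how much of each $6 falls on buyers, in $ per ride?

Incidence ratio: buyers' share ≈ εs / (εs + |εd|) = 1.2 / (1.2 + 1.3) = 0.48.
So buyers bear ≈ 0.48 × $6 = $2.88; suppliers bear $3.12.

Buyers bear ≈ $2.88 per ride.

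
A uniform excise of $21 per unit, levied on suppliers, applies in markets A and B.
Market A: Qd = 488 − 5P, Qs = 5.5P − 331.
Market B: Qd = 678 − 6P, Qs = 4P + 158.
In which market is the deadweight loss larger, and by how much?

Market A, by $48.3.

Market A: pre-tax P* = $78, Q* = 98; post-tax Q = 43; deadweight loss = $577.5.
Market B: pre-tax P* = $52, Q* = 366; post-tax Q = 315.6; deadweight loss = $529.2.
Difference: $577.5 vs $529.2 → market A is larger by $48.3.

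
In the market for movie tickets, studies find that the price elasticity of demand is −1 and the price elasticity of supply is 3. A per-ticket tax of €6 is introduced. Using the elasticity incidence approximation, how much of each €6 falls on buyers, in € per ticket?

Incidence ratio: buyers' share ≈ εs / (εs + |εd|) = 3 / (3 + 1) = 0.75.
So buyers bear ≈ 0.75 × €6 = €4.5; producers bear €1.5.

Buyers bear ≈ €4.5 per ticket.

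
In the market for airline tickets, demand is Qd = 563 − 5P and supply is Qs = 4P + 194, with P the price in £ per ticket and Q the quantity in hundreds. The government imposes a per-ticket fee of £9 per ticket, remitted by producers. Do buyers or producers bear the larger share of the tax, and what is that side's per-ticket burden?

Without the tax, 563 − 5P = 4P + 194 gives 9P = 369, so P* = £41 and Q* = 358.
With the tax collected from producers, supply shifts: Qs = 4(P − 9) + 194.
New equilibrium: buyers pay £45, producers receive £36, Q = 338. (Wedge: Pb − Ps = 9.)
Per-ticket burden: buyers £4, producers £5.
Producers take the larger share because supply is less price-elastic here (demand slope 5 vs supply slope 4).

Producers bear the larger share: £5 per ticket.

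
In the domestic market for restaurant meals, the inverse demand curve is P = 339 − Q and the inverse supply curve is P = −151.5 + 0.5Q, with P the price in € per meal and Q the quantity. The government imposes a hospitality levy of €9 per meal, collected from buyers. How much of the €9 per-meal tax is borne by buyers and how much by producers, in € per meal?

Rewrite in direct form: Qd = 339 − P and Qs = 2P + 303.
Before the tax: set 339 − P = 2P + 303 → P* = €12, Q* = 327.
With the tax collected from buyers, demand (in seller-price terms) shifts: Qd = 339 − (P + 9).
Solving gives Q = 321 with buyers paying €18 and producers receiving €9 (the €9 wedge).
Burden on buyers: €6; on producers: €3. (They sum to €9.)
The less price-elastic side of the market bears the larger share of a per-unit tax.

Buyers bear €6 per meal; producers bear €3 per meal.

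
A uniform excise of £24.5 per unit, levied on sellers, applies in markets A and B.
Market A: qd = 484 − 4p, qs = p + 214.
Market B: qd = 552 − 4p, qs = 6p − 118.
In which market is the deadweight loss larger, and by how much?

Market A: pre-tax p* = £54, q* = 268; post-tax q = 248.4; deadweight loss = £240.1.
Market B: pre-tax p* = £67, q* = 284; post-tax q = 225.2; deadweight loss = £720.3.
Difference: £240.1 vs £720.3 → market B is larger by £480.2.

Market B, by £480.2.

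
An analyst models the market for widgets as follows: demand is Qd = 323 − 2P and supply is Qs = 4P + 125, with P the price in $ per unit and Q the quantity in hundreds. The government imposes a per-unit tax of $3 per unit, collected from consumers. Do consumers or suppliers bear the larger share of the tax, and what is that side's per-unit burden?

Consumers bear the larger share: $2 per unit.

Without the tax, 323 − 2P = 4P + 125 gives 6P = 198, so P* = $33 and Q* = 257.
With the tax collected from consumers, demand (in seller-price terms) shifts: Qd = 323 − 2(P + 3).
Solving gives Q = 253 with consumers paying $35 and suppliers receiving $32 (the $3 wedge).
Per-unit burden: consumers $2, suppliers $1.
Consumers take the larger share because demand is less price-elastic here (demand slope 2 vs supply slope 4).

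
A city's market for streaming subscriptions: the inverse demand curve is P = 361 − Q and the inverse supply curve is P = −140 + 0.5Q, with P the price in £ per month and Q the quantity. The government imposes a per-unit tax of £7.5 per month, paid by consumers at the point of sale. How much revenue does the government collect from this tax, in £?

Inverting to Q(P) form: Qd = 361 − P; Qs = 2P + 280.
Without the tax, 361 − P = 2P + 280 gives 3P = 81, so P* = £27 and Q* = 334.
With the tax collected from consumers, demand (in seller-price terms) shifts: Qd = 361 − (P + 7.5).
New equilibrium: consumers pay £32, producers receive £24.5, Q = 329. (Wedge: Pb − Ps = 7.5.)
Revenue = t · Q = 7.5 · 329 = £2467.5.

Tax revenue = £2467.5.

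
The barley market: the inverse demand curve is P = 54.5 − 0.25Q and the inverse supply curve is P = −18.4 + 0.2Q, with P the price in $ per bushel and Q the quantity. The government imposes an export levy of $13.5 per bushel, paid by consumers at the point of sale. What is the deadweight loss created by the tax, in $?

Deadweight loss = $202.5.

Rewrite in direct form: Qd = 218 − 4P and Qs = 5P + 92.
Before the tax: set 218 − 4P = 5P + 92 → P* = $14, Q* = 162.
With the tax collected from consumers, demand (in seller-price terms) shifts: Qd = 218 − 4(P + 13.5).
New equilibrium: consumers pay $21.5, sellers receive $8, Q = 132. (Wedge: Pb − Ps = 13.5.)
Quantity falls by |ΔQ| = |162 − 132| = 30.
DWL = ½ · t · |ΔQ| = ½ · 13.5 · 30 = $202.5.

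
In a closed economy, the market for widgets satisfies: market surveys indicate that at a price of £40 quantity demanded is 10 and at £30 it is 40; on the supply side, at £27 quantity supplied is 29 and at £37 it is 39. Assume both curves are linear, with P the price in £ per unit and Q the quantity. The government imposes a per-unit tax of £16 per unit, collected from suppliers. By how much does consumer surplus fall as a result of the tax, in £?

Consumer surplus falls by £112.

Demand slope: (40 − 10)/(30 − 40) = -3, so Qd = 130 − 3P.
Supply slope: (39 − 29)/(37 − 27) = 1, so Qs = P + 2.
Without the tax, 130 − 3P = P + 2 gives 4P = 128, so P* = £32 and Q* = 34.
With the tax collected from suppliers, supply shifts: Qs = (P − 16) + 2.
New equilibrium: buyers pay £36, suppliers receive £20, Q = 22. (Wedge: Pb − Ps = 16.)
ΔCS is the trapezoid between Q = 22 and Q = 34 of height £4: ½ · (34 + 22) · 4 = £112.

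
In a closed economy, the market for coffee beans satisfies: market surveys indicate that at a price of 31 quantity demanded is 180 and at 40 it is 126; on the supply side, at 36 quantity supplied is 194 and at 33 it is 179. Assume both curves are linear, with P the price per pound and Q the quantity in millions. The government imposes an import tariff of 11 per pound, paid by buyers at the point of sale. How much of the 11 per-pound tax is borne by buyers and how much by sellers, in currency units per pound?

Buyers bear 5 per pound; sellers bear 6 per pound.

Demand slope: (126 − 180)/(40 − 31) = -6, so Qd = 366 − 6P.
Supply slope: (179 − 194)/(33 − 36) = 5, so Qs = 5P + 14.
Without the tax, 366 − 6P = 5P + 14 gives 11P = 352, so P* = 32 and Q* = 174.
With the tax collected from buyers, demand (in seller-price terms) shifts: Qd = 366 − 6(P + 11).
New equilibrium: buyers pay 37, sellers receive 26, Q = 144. (Wedge: Pb − Ps = 11.)
Burden on buyers: 5; on sellers: 6. (They sum to 11.)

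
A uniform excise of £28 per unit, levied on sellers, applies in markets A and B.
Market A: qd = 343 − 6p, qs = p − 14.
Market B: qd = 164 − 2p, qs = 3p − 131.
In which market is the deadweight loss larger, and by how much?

Market A: pre-tax p* = £51, q* = 37; post-tax q = 13; deadweight loss = £336.
Market B: pre-tax p* = £59, q* = 46; post-tax q = 12.4; deadweight loss = £470.4.
Difference: £336 vs £470.4 → market B is larger by £134.4.

Market B, by £134.4.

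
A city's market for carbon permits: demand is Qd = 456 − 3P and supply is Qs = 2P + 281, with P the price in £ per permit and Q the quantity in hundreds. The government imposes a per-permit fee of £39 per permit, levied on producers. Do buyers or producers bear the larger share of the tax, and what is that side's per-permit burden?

Producers bear the larger share: £23.4 per permit.

Without the tax, 456 − 3P = 2P + 281 gives 5P = 175, so P* = £35 and Q* = 351.
With the tax collected from producers, supply shifts: Qs = 2(P − 39) + 281.
New equilibrium: buyers pay £50.6, producers receive £11.6, Q = 304.2. (Wedge: Pb − Ps = 39.)
Per-permit burden: buyers £15.6, producers £23.4.
Producers take the larger share because supply is less price-elastic here (demand slope 3 vs supply slope 2).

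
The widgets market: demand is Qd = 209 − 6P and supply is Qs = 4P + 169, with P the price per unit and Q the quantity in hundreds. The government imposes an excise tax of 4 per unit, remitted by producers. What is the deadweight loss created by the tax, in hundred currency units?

Before the tax: set 209 − 6P = 4P + 169 → P* = 4, Q* = 185.
With the tax collected from producers, supply shifts: Qs = 4(P − 4) + 169.
New equilibrium: buyers pay 5.6, producers receive 1.6, Q = 175.4. (Wedge: Pb − Ps = 4.)
Quantity falls by |ΔQ| = |185 − 175.4| = 9.6.
DWL = ½ · t · |ΔQ| = ½ · 4 · 9.6 = 19.2.

Deadweight loss = 19.2 hundred.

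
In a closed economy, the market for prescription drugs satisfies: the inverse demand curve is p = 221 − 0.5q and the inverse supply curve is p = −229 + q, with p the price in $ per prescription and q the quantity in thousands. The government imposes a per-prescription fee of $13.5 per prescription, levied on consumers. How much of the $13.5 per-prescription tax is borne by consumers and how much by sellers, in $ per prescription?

Inverting to q(p) form: qd = 442 − 2p; qs = p + 229.
Without the tax, 442 − 2p = p + 229 gives 3p = 213, so p* = $71 and q* = 300.
With the tax collected from consumers, demand (in seller-price terms) shifts: qd = 442 − 2(p + 13.5).
New equilibrium: consumers pay $75.5, sellers receive $62, q = 291. (Wedge: pb − ps = 13.5.)
Burden on consumers: $4.5; on sellers: $9. (They sum to $13.5.)
The less price-elastic side of the market bears the larger share of a per-unit tax.

Consumers bear $4.5 per prescription; sellers bear $9 per prescription.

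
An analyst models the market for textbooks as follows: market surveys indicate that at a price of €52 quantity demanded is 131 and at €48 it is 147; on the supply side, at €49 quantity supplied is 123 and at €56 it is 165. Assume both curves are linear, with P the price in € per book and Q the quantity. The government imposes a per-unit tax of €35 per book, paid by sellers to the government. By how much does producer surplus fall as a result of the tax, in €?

Producer surplus falls by €1302.

Demand slope: (147 − 131)/(48 − 52) = -4, so Qd = 339 − 4P.
Supply slope: (165 − 123)/(56 − 49) = 6, so Qs = 6P − 171.
Without the tax, 339 − 4P = 6P − 171 gives 10P = 510, so P* = €51 and Q* = 135.
With the tax collected from sellers, supply shifts: Qs = 6(P − 35) − 171.
New equilibrium: consumers pay €72, sellers receive €37, Q = 51. (Wedge: Pb − Ps = 35.)
ΔPS is the trapezoid between Q = 51 and Q = 135 of height €14: ½ · (135 + 51) · 14 = €1302.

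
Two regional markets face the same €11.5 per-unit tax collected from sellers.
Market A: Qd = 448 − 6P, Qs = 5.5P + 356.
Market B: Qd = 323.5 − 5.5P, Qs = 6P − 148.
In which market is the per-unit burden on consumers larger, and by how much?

Market B, by €0.5.

Market A: pre-tax P* = €8, Q* = 400; post-tax Q = 367; per-unit burden on consumers = €5.5.
Market B: pre-tax P* = €41, Q* = 98; post-tax Q = 65; per-unit burden on consumers = €6.
Difference: €5.5 vs €6 → market B is larger by €0.5.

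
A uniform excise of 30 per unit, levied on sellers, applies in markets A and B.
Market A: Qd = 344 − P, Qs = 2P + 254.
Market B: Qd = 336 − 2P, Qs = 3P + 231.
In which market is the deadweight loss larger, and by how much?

Market A: pre-tax P* = 30, Q* = 314; post-tax Q = 294; deadweight loss = 300.
Market B: pre-tax P* = 21, Q* = 294; post-tax Q = 258; deadweight loss = 540.
Difference: 300 vs 540 → market B is larger by 240.

Market B, by 240.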